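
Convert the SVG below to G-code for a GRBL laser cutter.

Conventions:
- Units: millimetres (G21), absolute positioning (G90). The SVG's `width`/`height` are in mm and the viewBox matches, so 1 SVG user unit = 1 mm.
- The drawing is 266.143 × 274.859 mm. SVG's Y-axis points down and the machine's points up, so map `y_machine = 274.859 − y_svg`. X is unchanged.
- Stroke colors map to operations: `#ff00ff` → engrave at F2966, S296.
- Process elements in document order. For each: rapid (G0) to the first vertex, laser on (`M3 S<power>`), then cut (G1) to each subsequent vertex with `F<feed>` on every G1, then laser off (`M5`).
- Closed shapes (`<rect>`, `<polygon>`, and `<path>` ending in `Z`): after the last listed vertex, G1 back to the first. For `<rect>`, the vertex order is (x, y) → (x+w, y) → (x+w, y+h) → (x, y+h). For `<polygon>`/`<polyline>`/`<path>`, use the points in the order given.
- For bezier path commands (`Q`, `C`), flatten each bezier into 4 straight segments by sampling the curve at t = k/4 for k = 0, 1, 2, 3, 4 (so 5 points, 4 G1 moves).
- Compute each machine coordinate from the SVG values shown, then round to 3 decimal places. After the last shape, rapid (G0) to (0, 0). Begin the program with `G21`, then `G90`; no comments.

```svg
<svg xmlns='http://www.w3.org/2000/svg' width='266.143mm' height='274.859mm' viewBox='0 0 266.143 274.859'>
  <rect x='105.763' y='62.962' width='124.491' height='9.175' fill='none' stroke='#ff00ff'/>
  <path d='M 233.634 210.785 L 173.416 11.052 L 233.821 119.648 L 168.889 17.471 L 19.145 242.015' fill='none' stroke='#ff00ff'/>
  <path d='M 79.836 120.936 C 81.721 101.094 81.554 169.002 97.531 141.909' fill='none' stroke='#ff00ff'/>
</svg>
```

G21
G90
G0 X105.763 Y211.897
M3 S296
G1 X230.254 Y211.897 F2966
G1 X230.254 Y202.722 F2966
G1 X105.763 Y202.722 F2966
G1 X105.763 Y211.897 F2966
M5
G0 X233.634 Y64.074
M3 S296
G1 X173.416 Y263.807 F2966
G1 X233.821 Y155.211 F2966
G1 X168.889 Y257.388 F2966
G1 X19.145 Y32.844 F2966
M5
G0 X79.836 Y153.923
M3 S296
G1 X81.149 Y155.207 F2966
G1 X83.399 Y140.717 F2966
G1 X88.291 Y127.587 F2966
G1 X97.531 Y132.950 F2966
M5
G0 X0.000 Y0.000

Since the viewBox matches the mm dimensions, user units are millimetres directly. The only transform is the Y-flip y_m = 274.859 − y_svg.

Shape 1 is a rectangle drawn with `<rect>`. Its stroke #ff00ff means engrave at S296, F2966. After flipping Y the toolpath is (105.763,211.897) → (230.254,211.897) → (230.254,202.722) → (105.763,202.722) → (105.763,211.897), returning to the start.

Shape 2 is a open polyline drawn with `<path>`. Its stroke #ff00ff means engrave at S296, F2966. After flipping Y the toolpath is (233.634,64.074) → (173.416,263.807) → (233.821,155.211) → (168.889,257.388) → (19.145,32.844).

Shape 3 is a cubic bezier drawn with `<path>`. Its stroke #ff00ff means engrave at S296, F2966. After flipping Y the toolpath is (79.836,153.923) → (81.149,155.207) → (83.399,140.717) → (88.291,127.587) → (97.531,132.950).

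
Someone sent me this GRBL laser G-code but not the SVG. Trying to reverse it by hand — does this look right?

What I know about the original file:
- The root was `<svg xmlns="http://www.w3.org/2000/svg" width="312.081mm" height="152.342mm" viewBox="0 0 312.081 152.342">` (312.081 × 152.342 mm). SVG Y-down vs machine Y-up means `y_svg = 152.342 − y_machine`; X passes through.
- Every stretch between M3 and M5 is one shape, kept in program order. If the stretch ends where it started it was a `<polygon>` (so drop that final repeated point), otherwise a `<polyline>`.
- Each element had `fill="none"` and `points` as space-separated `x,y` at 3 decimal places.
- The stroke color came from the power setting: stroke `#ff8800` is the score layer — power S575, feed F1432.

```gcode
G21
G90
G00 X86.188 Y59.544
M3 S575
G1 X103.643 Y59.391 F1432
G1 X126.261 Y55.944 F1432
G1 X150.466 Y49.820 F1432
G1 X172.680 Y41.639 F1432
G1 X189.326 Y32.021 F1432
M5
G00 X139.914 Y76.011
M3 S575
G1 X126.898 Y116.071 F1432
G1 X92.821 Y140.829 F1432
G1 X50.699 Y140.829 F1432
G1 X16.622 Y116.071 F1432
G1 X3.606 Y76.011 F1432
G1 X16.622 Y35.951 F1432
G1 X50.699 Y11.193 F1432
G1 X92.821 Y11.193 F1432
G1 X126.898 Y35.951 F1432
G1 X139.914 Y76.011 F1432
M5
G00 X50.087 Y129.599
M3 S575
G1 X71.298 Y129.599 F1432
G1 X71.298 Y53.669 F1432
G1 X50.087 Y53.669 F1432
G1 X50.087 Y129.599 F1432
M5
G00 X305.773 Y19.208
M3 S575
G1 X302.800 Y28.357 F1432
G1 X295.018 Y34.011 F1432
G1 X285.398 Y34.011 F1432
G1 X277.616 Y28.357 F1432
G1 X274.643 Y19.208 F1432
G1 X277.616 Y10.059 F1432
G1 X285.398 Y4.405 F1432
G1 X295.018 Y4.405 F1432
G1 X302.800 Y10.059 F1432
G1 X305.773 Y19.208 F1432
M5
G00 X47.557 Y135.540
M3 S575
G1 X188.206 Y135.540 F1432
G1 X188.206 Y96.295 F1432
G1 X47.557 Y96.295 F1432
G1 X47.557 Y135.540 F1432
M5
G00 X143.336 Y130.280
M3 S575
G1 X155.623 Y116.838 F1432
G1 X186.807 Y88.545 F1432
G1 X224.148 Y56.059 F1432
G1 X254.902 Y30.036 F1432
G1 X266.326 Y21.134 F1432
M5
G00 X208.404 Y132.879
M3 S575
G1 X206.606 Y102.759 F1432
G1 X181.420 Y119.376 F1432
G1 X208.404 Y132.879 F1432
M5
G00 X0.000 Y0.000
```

Each laser-on run becomes one SVG element. Flip Y back into SVG space with y_svg = 152.342 − y_machine. Every run uses S575, so all elements get stroke `#ff8800` (score).

Run 1: The run is open, so emit a `<polyline>` with points (Y-flipped): 86.188,92.798 103.643,92.951 126.261,96.398 150.466,102.522 172.680,110.703 189.326,120.321.

Run 2: The run returns to its start, so emit a `<polygon>` with points (Y-flipped): 139.914,76.331 126.898,36.271 92.821,11.513 50.699,11.513 16.622,36.271 3.606,76.331 16.622,116.391 50.699,141.149 92.821,141.149 126.898,116.391.

Run 3: The run returns to its start, so emit a `<polygon>` with points (Y-flipped): 50.087,22.743 71.298,22.743 71.298,98.673 50.087,98.673.

Run 4: The run returns to its start, so emit a `<polygon>` with points (Y-flipped): 305.773,133.134 302.800,123.985 295.018,118.331 285.398,118.331 277.616,123.985 274.643,133.134 277.616,142.283 285.398,147.937 295.018,147.937 302.800,142.283.

Run 5: The run returns to its start, so emit a `<polygon>` with points (Y-flipped): 47.557,16.802 188.206,16.802 188.206,56.047 47.557,56.047.

Run 6: The run is open, so emit a `<polyline>` with points (Y-flipped): 143.336,22.062 155.623,35.504 186.807,63.797 224.148,96.283 254.902,122.306 266.326,131.208.

Run 7: The run returns to its start, so emit a `<polygon>` with points (Y-flipped): 208.404,19.463 206.606,49.583 181.420,32.966.

<svg xmlns="http://www.w3.org/2000/svg" width="312.081mm" height="152.342mm" viewBox="0 0 312.081 152.342">
  <polyline points="86.188,92.798 103.643,92.951 126.261,96.398 150.466,102.522 172.680,110.703 189.326,120.321" fill="none" stroke="#ff8800"/>
  <polygon points="139.914,76.331 126.898,36.271 92.821,11.513 50.699,11.513 16.622,36.271 3.606,76.331 16.622,116.391 50.699,141.149 92.821,141.149 126.898,116.391" fill="none" stroke="#ff8800"/>
  <polygon points="50.087,22.743 71.298,22.743 71.298,98.673 50.087,98.673" fill="none" stroke="#ff8800"/>
  <polygon points="305.773,133.134 302.800,123.985 295.018,118.331 285.398,118.331 277.616,123.985 274.643,133.134 277.616,142.283 285.398,147.937 295.018,147.937 302.800,142.283" fill="none" stroke="#ff8800"/>
  <polygon points="47.557,16.802 188.206,16.802 188.206,56.047 47.557,56.047" fill="none" stroke="#ff8800"/>
  <polyline points="143.336,22.062 155.623,35.504 186.807,63.797 224.148,96.283 254.902,122.306 266.326,131.208" fill="none" stroke="#ff8800"/>
  <polygon points="208.404,19.463 206.606,49.583 181.420,32.966" fill="none" stroke="#ff8800"/>
</svg>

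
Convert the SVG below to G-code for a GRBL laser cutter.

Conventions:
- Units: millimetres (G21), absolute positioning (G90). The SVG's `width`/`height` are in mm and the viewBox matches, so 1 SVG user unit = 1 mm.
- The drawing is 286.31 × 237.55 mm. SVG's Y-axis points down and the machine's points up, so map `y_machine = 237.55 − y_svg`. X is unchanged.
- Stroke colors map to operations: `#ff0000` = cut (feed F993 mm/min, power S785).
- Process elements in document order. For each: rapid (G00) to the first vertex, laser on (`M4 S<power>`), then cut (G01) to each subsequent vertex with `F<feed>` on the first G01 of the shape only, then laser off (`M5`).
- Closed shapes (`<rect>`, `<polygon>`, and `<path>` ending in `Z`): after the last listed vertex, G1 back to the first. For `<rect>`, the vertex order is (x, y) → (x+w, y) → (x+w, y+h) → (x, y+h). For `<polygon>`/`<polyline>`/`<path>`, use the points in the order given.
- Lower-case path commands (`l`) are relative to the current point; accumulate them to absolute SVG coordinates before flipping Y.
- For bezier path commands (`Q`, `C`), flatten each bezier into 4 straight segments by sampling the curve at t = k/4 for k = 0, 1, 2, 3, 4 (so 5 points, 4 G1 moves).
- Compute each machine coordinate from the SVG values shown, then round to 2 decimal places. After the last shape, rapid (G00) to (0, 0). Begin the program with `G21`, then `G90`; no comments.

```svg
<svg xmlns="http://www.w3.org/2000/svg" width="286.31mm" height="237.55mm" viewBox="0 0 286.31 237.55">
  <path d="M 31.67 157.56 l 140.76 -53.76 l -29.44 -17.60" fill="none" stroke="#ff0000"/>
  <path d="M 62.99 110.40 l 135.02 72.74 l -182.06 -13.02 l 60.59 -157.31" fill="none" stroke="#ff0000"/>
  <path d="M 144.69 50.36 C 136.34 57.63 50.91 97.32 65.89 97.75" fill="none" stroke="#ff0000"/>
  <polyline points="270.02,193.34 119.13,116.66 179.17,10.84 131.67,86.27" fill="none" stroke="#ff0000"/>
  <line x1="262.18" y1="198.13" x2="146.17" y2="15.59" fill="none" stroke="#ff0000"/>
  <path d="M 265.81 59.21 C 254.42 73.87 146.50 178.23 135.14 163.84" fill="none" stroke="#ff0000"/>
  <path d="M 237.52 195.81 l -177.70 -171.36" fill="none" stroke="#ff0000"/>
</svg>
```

G21
G90
G00 X31.67 Y79.99
M4 S785
G01 X172.43 Y133.75 F993
G01 X142.99 Y151.35
M5
G00 X62.99 Y127.15
M4 S785
G01 X198.01 Y54.41 F993
G01 X15.95 Y67.43
G01 X76.54 Y224.74
M5
G00 X144.69 Y187.19
M4 S785
G01 X126.75 Y176.78 F993
G01 X96.54 Y160.93
G01 X70.71 Y146.36
G01 X65.89 Y139.80
M5
G00 X270.02 Y44.21
M4 S785
G01 X119.13 Y120.89 F993
G01 X179.17 Y226.71
G01 X131.67 Y151.28
M5
G00 X262.18 Y39.42
M4 S785
G01 X146.17 Y221.96 F993
M5
G00 X265.81 Y178.34
M4 S785
G01 X242.19 Y153.78 F993
G01 X200.46 Y115.13
G01 X158.75 Y81.93
G01 X135.14 Y73.71
M5
G00 X237.52 Y41.74
M4 S785
G01 X59.82 Y213.10 F993
M5
G00 X0.00 Y0.00

1 u = 1 mm; y_m = 237.55 − y.

[1] `<path>` open polyline, #ff0000→cut S785 F993: (31.67,79.99) → (172.43,133.75) → (142.99,151.35)

[2] `<path>` open polyline, #ff0000→cut S785 F993: (62.99,127.15) → (198.01,54.41) → (15.95,67.43) → (76.54,224.74)

[3] `<path>` cubic bezier, #ff0000→cut S785 F993: (144.69,187.19) → (126.75,176.78) → (96.54,160.93) → (70.71,146.36) → (65.89,139.80)

[4] `<polyline>` open polyline, #ff0000→cut S785 F993: (270.02,44.21) → (119.13,120.89) → (179.17,226.71) → (131.67,151.28)

[5] `<line>` line segment, #ff0000→cut S785 F993: (262.18,39.42) → (146.17,221.96)

[6] `<path>` cubic bezier, #ff0000→cut S785 F993: (265.81,178.34) → (242.19,153.78) → (200.46,115.13) → (158.75,81.93) → (135.14,73.71)

[7] `<path>` line segment, #ff0000→cut S785 F993: (237.52,41.74) → (59.82,213.10)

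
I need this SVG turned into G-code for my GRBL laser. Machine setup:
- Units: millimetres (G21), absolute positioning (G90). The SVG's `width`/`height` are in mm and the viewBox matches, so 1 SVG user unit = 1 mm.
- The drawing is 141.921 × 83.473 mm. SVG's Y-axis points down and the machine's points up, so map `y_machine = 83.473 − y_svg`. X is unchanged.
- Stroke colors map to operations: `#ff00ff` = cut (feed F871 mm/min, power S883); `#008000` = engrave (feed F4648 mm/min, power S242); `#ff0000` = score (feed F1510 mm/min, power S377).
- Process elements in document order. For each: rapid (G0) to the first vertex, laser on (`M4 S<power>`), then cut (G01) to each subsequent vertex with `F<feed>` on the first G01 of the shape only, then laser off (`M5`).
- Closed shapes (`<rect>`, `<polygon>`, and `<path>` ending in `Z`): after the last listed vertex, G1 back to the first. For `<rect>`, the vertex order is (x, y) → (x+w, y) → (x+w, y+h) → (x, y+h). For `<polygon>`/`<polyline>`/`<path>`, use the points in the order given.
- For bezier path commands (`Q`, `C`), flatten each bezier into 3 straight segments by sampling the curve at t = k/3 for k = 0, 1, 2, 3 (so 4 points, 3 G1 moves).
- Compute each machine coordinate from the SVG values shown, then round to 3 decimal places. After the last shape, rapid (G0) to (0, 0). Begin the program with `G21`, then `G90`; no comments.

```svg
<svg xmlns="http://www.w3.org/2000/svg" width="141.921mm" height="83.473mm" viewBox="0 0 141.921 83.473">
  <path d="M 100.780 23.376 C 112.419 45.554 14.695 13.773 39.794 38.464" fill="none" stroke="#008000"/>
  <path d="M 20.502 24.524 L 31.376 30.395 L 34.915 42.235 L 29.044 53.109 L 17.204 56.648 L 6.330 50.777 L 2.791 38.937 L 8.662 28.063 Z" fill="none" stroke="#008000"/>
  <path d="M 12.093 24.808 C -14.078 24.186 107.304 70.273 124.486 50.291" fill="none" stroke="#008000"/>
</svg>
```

Since the viewBox matches the mm dimensions, user units are millimetres directly. The only transform is the Y-flip y_m = 83.473 − y_svg.

Shape 1 is a cubic bezier drawn with `<path>`. Its stroke #008000 means engrave at S242, F4648. After flipping Y the toolpath is (100.780,60.097) → (84.564,51.815) → (47.037,54.966) → (39.794,45.009).

Shape 2 is a regular polygon drawn with `<path>`. Its stroke #008000 means engrave at S242, F4648. After flipping Y the toolpath is (20.502,58.949) → (31.376,53.078) → (34.915,41.238) → (29.044,30.364) → (17.204,26.825) → (6.330,32.696) → (2.791,44.536) → (8.662,55.410) → (20.502,58.949), returning to the start.

Shape 3 is a cubic bezier drawn with `<path>`. Its stroke #008000 means engrave at S242, F4648. After flipping Y the toolpath is (12.093,58.665) → (25.782,47.894) → (81.895,31.046) → (124.486,33.182).

G21
G90
G0 X100.780 Y60.097
M4 S242
G01 X84.564 Y51.815 F4648
G01 X47.037 Y54.966
G01 X39.794 Y45.009
M5
G0 X20.502 Y58.949
M4 S242
G01 X31.376 Y53.078 F4648
G01 X34.915 Y41.238
G01 X29.044 Y30.364
G01 X17.204 Y26.825
G01 X6.330 Y32.696
G01 X2.791 Y44.536
G01 X8.662 Y55.410
G01 X20.502 Y58.949
M5
G0 X12.093 Y58.665
M4 S242
G01 X25.782 Y47.894 F4648
G01 X81.895 Y31.046
G01 X124.486 Y33.182
M5
G0 X0.000 Y0.000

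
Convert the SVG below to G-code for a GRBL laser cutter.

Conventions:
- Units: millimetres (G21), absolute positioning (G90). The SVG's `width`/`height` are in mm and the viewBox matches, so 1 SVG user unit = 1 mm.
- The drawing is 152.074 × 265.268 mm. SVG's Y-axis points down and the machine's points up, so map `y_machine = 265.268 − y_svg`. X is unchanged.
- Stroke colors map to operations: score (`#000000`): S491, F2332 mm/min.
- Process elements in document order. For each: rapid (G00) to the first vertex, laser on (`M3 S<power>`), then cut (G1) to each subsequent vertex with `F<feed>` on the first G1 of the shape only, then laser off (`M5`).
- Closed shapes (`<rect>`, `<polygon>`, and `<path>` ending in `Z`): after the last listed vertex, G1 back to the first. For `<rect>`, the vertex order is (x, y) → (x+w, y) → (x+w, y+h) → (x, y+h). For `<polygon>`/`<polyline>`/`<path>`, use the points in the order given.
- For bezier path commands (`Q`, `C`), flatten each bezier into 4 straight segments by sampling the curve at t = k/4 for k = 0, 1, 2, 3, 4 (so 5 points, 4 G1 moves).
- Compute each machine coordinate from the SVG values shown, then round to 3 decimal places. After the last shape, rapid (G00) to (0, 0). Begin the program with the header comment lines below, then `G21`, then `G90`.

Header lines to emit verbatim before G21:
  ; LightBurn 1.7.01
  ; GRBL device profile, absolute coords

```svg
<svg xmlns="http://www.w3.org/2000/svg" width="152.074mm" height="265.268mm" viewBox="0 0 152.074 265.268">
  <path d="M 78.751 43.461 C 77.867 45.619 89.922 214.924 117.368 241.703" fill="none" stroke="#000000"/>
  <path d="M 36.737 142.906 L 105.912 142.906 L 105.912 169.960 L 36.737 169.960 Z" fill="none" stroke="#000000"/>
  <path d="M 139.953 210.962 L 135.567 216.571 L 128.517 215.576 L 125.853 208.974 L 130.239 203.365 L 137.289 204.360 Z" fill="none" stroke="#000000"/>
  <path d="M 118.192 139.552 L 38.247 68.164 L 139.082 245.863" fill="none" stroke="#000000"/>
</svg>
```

viewBox `0 0 152.074 265.268` with mm width/height → 1 unit = 1 mm. Flip: y_m = 265.268 − y_svg.

**Shape 1** — `<path>` cubic bezier, stroke `#000000` → score (S491, F2332). Control points (SVG): P0=(78.751,43.461), P1=(77.867,45.619), P2=(89.922,214.924), P3=(117.368,241.703); sampled at t=k/4. Machine vertices: (78.751,221.807) → (80.552,193.687) → (87.436,131.919) → (99.631,65.534) → (117.368,23.565). Open path.

**Shape 2** — `<path>` rectangle, stroke `#000000` → score (S491, F2332). Machine vertices: (36.737,122.362) → (105.912,122.362) → (105.912,95.308) → (36.737,95.308) → (36.737,122.362). Closed: final G1 returns to the first vertex.

**Shape 3** — `<path>` regular polygon, stroke `#000000` → score (S491, F2332). Machine vertices: (139.953,54.306) → (135.567,48.697) → (128.517,49.692) → (125.853,56.294) → (130.239,61.903) → (137.289,60.908) → (139.953,54.306). Closed: final G1 returns to the first vertex.

**Shape 4** — `<path>` open polyline, stroke `#000000` → score (S491, F2332). Machine vertices: (118.192,125.716) → (38.247,197.104) → (139.082,19.405). Open path.

; LightBurn 1.7.01
; GRBL device profile, absolute coords
G21
G90
G00 X78.751 Y221.807
M3 S491
G1 X80.552 Y193.687 F2332
G1 X87.436 Y131.919
G1 X99.631 Y65.534
G1 X117.368 Y23.565
M5
G00 X36.737 Y122.362
M3 S491
G1 X105.912 Y122.362 F2332
G1 X105.912 Y95.308
G1 X36.737 Y95.308
G1 X36.737 Y122.362
M5
G00 X139.953 Y54.306
M3 S491
G1 X135.567 Y48.697 F2332
G1 X128.517 Y49.692
G1 X125.853 Y56.294
G1 X130.239 Y61.903
G1 X137.289 Y60.908
G1 X139.953 Y54.306
M5
G00 X118.192 Y125.716
M3 S491
G1 X38.247 Y197.104 F2332
G1 X139.082 Y19.405
M5
G00 X0.000 Y0.000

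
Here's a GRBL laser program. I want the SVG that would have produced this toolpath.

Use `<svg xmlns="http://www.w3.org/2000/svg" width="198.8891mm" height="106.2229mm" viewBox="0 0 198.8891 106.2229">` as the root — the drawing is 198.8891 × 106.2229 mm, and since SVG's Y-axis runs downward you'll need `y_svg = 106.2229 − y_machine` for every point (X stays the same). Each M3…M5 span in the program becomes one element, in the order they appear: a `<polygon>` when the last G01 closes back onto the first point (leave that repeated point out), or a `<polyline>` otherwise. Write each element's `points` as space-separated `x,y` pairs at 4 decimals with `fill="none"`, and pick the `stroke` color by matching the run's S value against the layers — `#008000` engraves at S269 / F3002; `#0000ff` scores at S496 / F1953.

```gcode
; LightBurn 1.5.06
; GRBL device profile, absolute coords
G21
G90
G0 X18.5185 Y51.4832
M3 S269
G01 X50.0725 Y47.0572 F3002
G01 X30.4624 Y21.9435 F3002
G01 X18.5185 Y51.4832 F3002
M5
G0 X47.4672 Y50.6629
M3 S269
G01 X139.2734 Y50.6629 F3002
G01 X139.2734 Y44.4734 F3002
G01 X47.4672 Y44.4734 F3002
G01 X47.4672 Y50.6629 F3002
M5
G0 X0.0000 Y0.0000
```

<svg xmlns="http://www.w3.org/2000/svg" width="198.8891mm" height="106.2229mm" viewBox="0 0 198.8891 106.2229">
  <polygon points="18.5185,54.7397 50.0725,59.1657 30.4624,84.2794" fill="none" stroke="#008000"/>
  <polygon points="47.4672,55.5600 139.2734,55.5600 139.2734,61.7495 47.4672,61.7495" fill="none" stroke="#008000"/>
</svg>

y_svg = 106.2229 − y_m. Every run uses S269, so all elements get stroke `#008000` (engrave).

[1] closed run; points: 18.5185,54.7397 50.0725,59.1657 30.4624,84.2794

[2] closed run; points: 47.4672,55.5600 139.2734,55.5600 139.2734,61.7495 47.4672,61.7495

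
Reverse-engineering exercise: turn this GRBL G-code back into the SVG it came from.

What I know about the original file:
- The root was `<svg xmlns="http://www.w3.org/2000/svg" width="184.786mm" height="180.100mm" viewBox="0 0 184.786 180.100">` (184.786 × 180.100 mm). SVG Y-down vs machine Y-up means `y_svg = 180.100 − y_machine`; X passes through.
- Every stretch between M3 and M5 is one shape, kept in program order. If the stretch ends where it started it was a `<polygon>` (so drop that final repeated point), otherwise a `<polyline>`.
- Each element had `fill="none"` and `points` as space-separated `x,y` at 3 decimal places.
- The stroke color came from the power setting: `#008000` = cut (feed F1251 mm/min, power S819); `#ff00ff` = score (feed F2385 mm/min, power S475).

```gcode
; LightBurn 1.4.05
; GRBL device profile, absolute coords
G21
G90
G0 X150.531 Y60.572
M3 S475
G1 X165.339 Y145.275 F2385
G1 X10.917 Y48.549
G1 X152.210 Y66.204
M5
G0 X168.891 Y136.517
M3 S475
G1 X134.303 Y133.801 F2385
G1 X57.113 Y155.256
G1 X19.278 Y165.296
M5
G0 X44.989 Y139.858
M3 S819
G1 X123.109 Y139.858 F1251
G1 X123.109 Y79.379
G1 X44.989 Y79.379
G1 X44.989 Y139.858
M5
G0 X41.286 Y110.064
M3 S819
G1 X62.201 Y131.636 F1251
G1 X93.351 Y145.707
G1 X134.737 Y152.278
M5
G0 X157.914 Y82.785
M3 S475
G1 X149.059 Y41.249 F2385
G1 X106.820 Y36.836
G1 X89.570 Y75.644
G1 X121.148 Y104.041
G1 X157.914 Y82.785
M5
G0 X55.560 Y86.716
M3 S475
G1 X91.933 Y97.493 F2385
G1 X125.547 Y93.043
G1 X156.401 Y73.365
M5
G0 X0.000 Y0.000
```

y_svg = 180.100 − y_m.

[1] S475→`#ff00ff` (score); open run; points: 150.531,119.528 165.339,34.825 10.917,131.551 152.210,113.896

[2] S475→`#ff00ff` (score); open run; points: 168.891,43.583 134.303,46.299 57.113,24.844 19.278,14.804

[3] S819→`#008000` (cut); closed run; points: 44.989,40.242 123.109,40.242 123.109,100.721 44.989,100.721

[4] S819→`#008000` (cut); open run; points: 41.286,70.036 62.201,48.464 93.351,34.393 134.737,27.822

[5] S475→`#ff00ff` (score); closed run; points: 157.914,97.315 149.059,138.851 106.820,143.264 89.570,104.456 121.148,76.059

[6] S475→`#ff00ff` (score); open run; points: 55.560,93.384 91.933,82.607 125.547,87.057 156.401,106.735

<svg xmlns="http://www.w3.org/2000/svg" width="184.786mm" height="180.100mm" viewBox="0 0 184.786 180.100">
  <polyline points="150.531,119.528 165.339,34.825 10.917,131.551 152.210,113.896" fill="none" stroke="#ff00ff"/>
  <polyline points="168.891,43.583 134.303,46.299 57.113,24.844 19.278,14.804" fill="none" stroke="#ff00ff"/>
  <polygon points="44.989,40.242 123.109,40.242 123.109,100.721 44.989,100.721" fill="none" stroke="#008000"/>
  <polyline points="41.286,70.036 62.201,48.464 93.351,34.393 134.737,27.822" fill="none" stroke="#008000"/>
  <polygon points="157.914,97.315 149.059,138.851 106.820,143.264 89.570,104.456 121.148,76.059" fill="none" stroke="#ff00ff"/>
  <polyline points="55.560,93.384 91.933,82.607 125.547,87.057 156.401,106.735" fill="none" stroke="#ff00ff"/>
</svg>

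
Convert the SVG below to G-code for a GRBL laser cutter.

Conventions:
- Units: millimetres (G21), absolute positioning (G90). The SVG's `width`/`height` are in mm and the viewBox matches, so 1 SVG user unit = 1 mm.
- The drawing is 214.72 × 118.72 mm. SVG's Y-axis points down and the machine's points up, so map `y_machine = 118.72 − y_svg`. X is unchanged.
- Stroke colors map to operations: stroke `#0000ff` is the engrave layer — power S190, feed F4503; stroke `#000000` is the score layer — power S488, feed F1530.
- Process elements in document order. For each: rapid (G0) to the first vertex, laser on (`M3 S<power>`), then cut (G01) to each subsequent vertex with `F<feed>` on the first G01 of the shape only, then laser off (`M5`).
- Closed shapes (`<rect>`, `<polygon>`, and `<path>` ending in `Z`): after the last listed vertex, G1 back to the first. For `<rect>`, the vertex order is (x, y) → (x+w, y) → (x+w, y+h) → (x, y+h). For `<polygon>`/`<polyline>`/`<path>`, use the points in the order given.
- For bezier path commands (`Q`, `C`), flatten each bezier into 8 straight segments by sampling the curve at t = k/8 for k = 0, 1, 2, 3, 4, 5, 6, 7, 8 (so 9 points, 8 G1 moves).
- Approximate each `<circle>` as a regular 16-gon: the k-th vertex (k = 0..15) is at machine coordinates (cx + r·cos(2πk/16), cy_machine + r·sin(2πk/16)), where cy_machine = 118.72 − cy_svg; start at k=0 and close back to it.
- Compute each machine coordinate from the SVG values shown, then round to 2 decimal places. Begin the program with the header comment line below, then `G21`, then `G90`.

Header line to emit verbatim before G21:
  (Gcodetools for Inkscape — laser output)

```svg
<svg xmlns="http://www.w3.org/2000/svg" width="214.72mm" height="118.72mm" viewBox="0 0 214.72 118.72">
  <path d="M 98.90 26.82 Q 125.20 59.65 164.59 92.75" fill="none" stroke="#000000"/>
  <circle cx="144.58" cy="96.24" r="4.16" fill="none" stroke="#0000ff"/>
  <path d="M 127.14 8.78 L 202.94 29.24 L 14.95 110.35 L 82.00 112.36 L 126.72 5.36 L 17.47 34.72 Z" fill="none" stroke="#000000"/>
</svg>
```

(Gcodetools for Inkscape — laser output)
G21
G90
G0 X98.90 Y91.90
M3 S488
G01 X105.68 Y83.69 F1530
G01 X112.87 Y75.47
G01 X120.47 Y67.24
G01 X128.47 Y59.00
G01 X136.89 Y50.76
G01 X145.71 Y42.50
G01 X154.95 Y34.24
G01 X164.59 Y25.97
M5
G0 X148.74 Y22.48
M3 S190
G01 X148.42 Y24.07 F4503
G01 X147.52 Y25.42
G01 X146.17 Y26.32
G01 X144.58 Y26.64
G01 X142.99 Y26.32
G01 X141.64 Y25.42
G01 X140.74 Y24.07
G01 X140.42 Y22.48
G01 X140.74 Y20.89
G01 X141.64 Y19.54
G01 X142.99 Y18.64
G01 X144.58 Y18.32
G01 X146.17 Y18.64
G01 X147.52 Y19.54
G01 X148.42 Y20.89
G01 X148.74 Y22.48
M5
G0 X127.14 Y109.94
M3 S488
G01 X202.94 Y89.48 F1530
G01 X14.95 Y8.37
G01 X82.00 Y6.36
G01 X126.72 Y113.36
G01 X17.47 Y84.00
G01 X127.14 Y109.94
M5

1 u = 1 mm; y_m = 118.72 − y.

[1] `<path>` quadratic bezier, #000000→score S488 F1530: (98.90,91.90) → (105.68,83.69) → (112.87,75.47) → (120.47,67.24) → (128.47,59.00) → (136.89,50.76) → (145.71,42.50) → (154.95,34.24) → (164.59,25.97)

[2] `<circle>` circle, #0000ff→engrave S190 F4503: (148.74,22.48) → (148.42,24.07) → (147.52,25.42) → (146.17,26.32) → (144.58,26.64) → (142.99,26.32) → (141.64,25.42) → (140.74,24.07) → (140.42,22.48) → (140.74,20.89) → (141.64,19.54) → (142.99,18.64) → (144.58,18.32) → (146.17,18.64) → (147.52,19.54) → (148.42,20.89) → (148.74,22.48) (closed)

[3] `<path>` closed polygon, #000000→score S488 F1530: (127.14,109.94) → (202.94,89.48) → (14.95,8.37) → (82.00,6.36) → (126.72,113.36) → (17.47,84.00) → (127.14,109.94) (closed)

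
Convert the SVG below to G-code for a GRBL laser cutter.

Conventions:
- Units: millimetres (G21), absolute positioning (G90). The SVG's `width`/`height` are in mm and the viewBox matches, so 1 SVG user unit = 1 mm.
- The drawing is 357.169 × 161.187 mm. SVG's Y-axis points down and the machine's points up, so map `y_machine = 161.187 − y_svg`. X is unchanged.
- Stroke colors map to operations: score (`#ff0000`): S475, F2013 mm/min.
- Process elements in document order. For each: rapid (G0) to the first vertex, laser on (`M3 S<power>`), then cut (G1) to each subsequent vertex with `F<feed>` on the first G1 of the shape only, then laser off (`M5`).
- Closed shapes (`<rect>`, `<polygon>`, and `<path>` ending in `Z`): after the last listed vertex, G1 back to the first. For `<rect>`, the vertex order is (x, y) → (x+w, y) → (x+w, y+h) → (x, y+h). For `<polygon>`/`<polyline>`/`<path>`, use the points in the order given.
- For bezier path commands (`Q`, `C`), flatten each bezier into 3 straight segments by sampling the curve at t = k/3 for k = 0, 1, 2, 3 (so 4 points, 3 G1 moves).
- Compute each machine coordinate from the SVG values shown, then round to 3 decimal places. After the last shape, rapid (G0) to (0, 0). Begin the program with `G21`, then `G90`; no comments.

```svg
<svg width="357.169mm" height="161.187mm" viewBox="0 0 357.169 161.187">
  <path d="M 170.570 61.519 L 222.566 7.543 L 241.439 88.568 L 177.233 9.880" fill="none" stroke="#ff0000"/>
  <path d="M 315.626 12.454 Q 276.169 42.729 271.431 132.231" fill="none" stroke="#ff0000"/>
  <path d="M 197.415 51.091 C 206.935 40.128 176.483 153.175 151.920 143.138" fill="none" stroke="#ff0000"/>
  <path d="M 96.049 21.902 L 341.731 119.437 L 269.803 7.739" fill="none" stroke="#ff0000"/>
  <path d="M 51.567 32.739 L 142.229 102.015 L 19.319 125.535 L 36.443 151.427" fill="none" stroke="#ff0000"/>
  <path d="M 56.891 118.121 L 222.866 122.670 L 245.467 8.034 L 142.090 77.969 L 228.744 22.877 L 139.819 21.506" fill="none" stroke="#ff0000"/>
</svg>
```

G21
G90
G0 X170.570 Y99.668
M3 S475
G1 X222.566 Y153.644 F2013
G1 X241.439 Y72.619
G1 X177.233 Y151.307
M5
G0 X315.626 Y148.733
M3 S475
G1 X293.179 Y121.969 F2013
G1 X278.447 Y82.043
G1 X271.431 Y28.956
M5
G0 X197.415 Y110.096
M3 S475
G1 X195.310 Y88.874 F2013
G1 X176.747 Y39.888
G1 X151.920 Y18.049
M5
G0 X96.049 Y139.285
M3 S475
G1 X341.731 Y41.750 F2013
G1 X269.803 Y153.448
M5
G0 X51.567 Y128.448
M3 S475
G1 X142.229 Y59.172 F2013
G1 X19.319 Y35.652
G1 X36.443 Y9.760
M5
G0 X56.891 Y43.066
M3 S475
G1 X222.866 Y38.517 F2013
G1 X245.467 Y153.153
G1 X142.090 Y83.218
G1 X228.744 Y138.310
G1 X139.819 Y139.681
M5
G0 X0.000 Y0.000

1 u = 1 mm; y_m = 161.187 − y.

[1] `<path>` open polyline, #ff0000→score S475 F2013: (170.570,99.668) → (222.566,153.644) → (241.439,72.619) → (177.233,151.307)

[2] `<path>` quadratic bezier, #ff0000→score S475 F2013: (315.626,148.733) → (293.179,121.969) → (278.447,82.043) → (271.431,28.956)

[3] `<path>` cubic bezier, #ff0000→score S475 F2013: (197.415,110.096) → (195.310,88.874) → (176.747,39.888) → (151.920,18.049)

[4] `<path>` open polyline, #ff0000→score S475 F2013: (96.049,139.285) → (341.731,41.750) → (269.803,153.448)

[5] `<path>` open polyline, #ff0000→score S475 F2013: (51.567,128.448) → (142.229,59.172) → (19.319,35.652) → (36.443,9.760)

[6] `<path>` open polyline, #ff0000→score S475 F2013: (56.891,43.066) → (222.866,38.517) → (245.467,153.153) → (142.090,83.218) → (228.744,138.310) → (139.819,139.681)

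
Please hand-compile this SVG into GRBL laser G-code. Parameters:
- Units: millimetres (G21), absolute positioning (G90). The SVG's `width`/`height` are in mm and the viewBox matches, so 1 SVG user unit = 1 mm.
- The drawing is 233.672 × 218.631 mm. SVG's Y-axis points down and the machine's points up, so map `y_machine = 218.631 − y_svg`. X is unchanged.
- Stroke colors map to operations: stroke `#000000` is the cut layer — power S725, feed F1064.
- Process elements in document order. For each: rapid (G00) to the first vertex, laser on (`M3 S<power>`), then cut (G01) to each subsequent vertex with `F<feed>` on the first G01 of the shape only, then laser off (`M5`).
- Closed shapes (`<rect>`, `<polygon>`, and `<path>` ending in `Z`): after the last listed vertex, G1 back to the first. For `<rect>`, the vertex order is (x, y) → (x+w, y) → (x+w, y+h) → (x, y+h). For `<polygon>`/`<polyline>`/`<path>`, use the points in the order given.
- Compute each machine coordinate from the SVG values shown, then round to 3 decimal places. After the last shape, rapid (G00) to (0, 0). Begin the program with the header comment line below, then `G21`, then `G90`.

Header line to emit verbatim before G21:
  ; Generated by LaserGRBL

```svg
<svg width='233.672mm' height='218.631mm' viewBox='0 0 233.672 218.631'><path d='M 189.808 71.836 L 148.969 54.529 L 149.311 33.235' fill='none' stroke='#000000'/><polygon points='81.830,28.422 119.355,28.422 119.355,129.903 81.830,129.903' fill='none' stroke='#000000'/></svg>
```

Since the viewBox matches the mm dimensions, user units are millimetres directly. The only transform is the Y-flip y_m = 218.631 − y_svg.

Shape 1 is a open polyline drawn with `<path>`. Its stroke #000000 means cut at S725, F1064. After flipping Y the toolpath is (189.808,146.795) → (148.969,164.102) → (149.311,185.396).

Shape 2 is a rectangle drawn with `<polygon>`. Its stroke #000000 means cut at S725, F1064. After flipping Y the toolpath is (81.830,190.209) → (119.355,190.209) → (119.355,88.728) → (81.830,88.728) → (81.830,190.209), returning to the start.

; Generated by LaserGRBL
G21
G90
G00 X189.808 Y146.795
M3 S725
G01 X148.969 Y164.102 F1064
G01 X149.311 Y185.396
M5
G00 X81.830 Y190.209
M3 S725
G01 X119.355 Y190.209 F1064
G01 X119.355 Y88.728
G01 X81.830 Y88.728
G01 X81.830 Y190.209
M5
G00 X0.000 Y0.000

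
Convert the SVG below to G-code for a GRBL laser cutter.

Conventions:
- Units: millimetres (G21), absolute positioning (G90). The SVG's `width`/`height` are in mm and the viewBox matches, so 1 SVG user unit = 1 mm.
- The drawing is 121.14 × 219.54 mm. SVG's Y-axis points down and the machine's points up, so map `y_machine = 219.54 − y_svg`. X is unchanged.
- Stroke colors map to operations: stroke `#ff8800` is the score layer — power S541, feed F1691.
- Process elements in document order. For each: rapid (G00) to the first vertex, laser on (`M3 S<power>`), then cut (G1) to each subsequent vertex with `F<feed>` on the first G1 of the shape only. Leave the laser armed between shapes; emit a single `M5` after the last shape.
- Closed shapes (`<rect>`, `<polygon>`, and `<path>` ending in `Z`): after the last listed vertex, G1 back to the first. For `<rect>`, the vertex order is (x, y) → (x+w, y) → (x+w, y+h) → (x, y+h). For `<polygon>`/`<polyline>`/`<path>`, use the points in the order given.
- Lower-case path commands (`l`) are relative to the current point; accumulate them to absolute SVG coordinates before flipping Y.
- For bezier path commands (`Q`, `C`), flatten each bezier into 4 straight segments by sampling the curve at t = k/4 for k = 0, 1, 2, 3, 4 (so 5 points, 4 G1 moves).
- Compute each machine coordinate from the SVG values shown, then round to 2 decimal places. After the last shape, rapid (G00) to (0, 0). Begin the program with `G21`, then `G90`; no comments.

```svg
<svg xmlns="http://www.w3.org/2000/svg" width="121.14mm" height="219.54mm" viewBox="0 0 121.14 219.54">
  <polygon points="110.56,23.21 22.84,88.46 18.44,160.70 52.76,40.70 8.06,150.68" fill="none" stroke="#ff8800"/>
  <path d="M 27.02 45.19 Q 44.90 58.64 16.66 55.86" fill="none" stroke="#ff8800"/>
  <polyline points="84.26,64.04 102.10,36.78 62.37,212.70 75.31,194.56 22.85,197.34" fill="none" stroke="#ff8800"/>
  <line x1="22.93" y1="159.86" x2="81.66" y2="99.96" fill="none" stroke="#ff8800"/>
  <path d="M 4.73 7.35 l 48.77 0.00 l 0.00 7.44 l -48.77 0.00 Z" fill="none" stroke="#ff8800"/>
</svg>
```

G21
G90
G00 X110.56 Y196.33
M3 S541
G1 X22.84 Y131.08 F1691
G1 X18.44 Y58.84
G1 X52.76 Y178.84
G1 X8.06 Y68.86
G1 X110.56 Y196.33
G00 X27.02 Y174.35
M3 S541
G1 X33.08 Y168.64 F1691
G1 X33.37 Y164.96
G1 X27.90 Y163.30
G1 X16.66 Y163.68
G00 X84.26 Y155.50
M3 S541
G1 X102.10 Y182.76 F1691
G1 X62.37 Y6.84
G1 X75.31 Y24.98
G1 X22.85 Y22.20
G00 X22.93 Y59.68
M3 S541
G1 X81.66 Y119.58 F1691
G00 X4.73 Y212.19
M3 S541
G1 X53.50 Y212.19 F1691
G1 X53.50 Y204.75
G1 X4.73 Y204.75
G1 X4.73 Y212.19
M5
G00 X0.00 Y0.00

1 u = 1 mm; y_m = 219.54 − y.

[1] `<polygon>` closed polygon, #ff8800→score S541 F1691: (110.56,196.33) → (22.84,131.08) → (18.44,58.84) → (52.76,178.84) → (8.06,68.86) → (110.56,196.33) (closed)

[2] `<path>` quadratic bezier, #ff8800→score S541 F1691: (27.02,174.35) → (33.08,168.64) → (33.37,164.96) → (27.90,163.30) → (16.66,163.68)

[3] `<polyline>` open polyline, #ff8800→score S541 F1691: (84.26,155.50) → (102.10,182.76) → (62.37,6.84) → (75.31,24.98) → (22.85,22.20)

[4] `<line>` line segment, #ff8800→score S541 F1691: (22.93,59.68) → (81.66,119.58)

[5] `<path>` rectangle, #ff8800→score S541 F1691: (4.73,212.19) → (53.50,212.19) → (53.50,204.75) → (4.73,204.75) → (4.73,212.19) (closed)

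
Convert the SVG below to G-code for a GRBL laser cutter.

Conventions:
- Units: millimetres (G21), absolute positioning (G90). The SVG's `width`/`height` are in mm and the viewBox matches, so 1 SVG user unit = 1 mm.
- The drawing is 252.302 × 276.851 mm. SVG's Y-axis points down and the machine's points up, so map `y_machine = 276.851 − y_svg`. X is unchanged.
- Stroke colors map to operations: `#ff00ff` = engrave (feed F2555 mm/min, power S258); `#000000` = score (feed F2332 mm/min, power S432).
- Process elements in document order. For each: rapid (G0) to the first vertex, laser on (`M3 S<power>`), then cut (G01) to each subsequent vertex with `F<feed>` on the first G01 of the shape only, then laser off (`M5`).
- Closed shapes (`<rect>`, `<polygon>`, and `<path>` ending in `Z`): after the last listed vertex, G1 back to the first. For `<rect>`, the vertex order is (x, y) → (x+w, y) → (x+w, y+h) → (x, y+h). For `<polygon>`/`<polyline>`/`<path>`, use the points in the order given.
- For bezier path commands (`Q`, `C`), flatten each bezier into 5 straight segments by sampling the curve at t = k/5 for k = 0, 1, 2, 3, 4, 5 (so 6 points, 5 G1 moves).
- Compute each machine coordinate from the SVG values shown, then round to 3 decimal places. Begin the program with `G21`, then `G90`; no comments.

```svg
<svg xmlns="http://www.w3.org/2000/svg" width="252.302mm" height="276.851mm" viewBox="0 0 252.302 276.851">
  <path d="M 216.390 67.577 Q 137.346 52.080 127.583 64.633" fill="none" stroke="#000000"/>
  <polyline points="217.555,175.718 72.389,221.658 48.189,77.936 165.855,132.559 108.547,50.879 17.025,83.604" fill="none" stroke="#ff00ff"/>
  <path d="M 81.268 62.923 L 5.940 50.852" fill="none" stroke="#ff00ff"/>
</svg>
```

Since the viewBox matches the mm dimensions, user units are millimetres directly. The only transform is the Y-flip y_m = 276.851 − y_svg.

Shape 1 is a quadratic bezier drawn with `<path>`. Its stroke #000000 means score at S432, F2332. After flipping Y the toolpath is (216.390,209.274) → (187.544,214.351) → (164.240,217.184) → (146.478,217.772) → (134.259,216.117) → (127.583,212.218).

Shape 2 is a open polyline drawn with `<polyline>`. Its stroke #ff00ff means engrave at S258, F2555. After flipping Y the toolpath is (217.555,101.133) → (72.389,55.193) → (48.189,198.915) → (165.855,144.292) → (108.547,225.972) → (17.025,193.247).

Shape 3 is a line segment drawn with `<path>`. Its stroke #ff00ff means engrave at S258, F2555. After flipping Y the toolpath is (81.268,213.928) → (5.940,225.999).

G21
G90
G0 X216.390 Y209.274
M3 S432
G01 X187.544 Y214.351 F2332
G01 X164.240 Y217.184
G01 X146.478 Y217.772
G01 X134.259 Y216.117
G01 X127.583 Y212.218
M5
G0 X217.555 Y101.133
M3 S258
G01 X72.389 Y55.193 F2555
G01 X48.189 Y198.915
G01 X165.855 Y144.292
G01 X108.547 Y225.972
G01 X17.025 Y193.247
M5
G0 X81.268 Y213.928
M3 S258
G01 X5.940 Y225.999 F2555
M5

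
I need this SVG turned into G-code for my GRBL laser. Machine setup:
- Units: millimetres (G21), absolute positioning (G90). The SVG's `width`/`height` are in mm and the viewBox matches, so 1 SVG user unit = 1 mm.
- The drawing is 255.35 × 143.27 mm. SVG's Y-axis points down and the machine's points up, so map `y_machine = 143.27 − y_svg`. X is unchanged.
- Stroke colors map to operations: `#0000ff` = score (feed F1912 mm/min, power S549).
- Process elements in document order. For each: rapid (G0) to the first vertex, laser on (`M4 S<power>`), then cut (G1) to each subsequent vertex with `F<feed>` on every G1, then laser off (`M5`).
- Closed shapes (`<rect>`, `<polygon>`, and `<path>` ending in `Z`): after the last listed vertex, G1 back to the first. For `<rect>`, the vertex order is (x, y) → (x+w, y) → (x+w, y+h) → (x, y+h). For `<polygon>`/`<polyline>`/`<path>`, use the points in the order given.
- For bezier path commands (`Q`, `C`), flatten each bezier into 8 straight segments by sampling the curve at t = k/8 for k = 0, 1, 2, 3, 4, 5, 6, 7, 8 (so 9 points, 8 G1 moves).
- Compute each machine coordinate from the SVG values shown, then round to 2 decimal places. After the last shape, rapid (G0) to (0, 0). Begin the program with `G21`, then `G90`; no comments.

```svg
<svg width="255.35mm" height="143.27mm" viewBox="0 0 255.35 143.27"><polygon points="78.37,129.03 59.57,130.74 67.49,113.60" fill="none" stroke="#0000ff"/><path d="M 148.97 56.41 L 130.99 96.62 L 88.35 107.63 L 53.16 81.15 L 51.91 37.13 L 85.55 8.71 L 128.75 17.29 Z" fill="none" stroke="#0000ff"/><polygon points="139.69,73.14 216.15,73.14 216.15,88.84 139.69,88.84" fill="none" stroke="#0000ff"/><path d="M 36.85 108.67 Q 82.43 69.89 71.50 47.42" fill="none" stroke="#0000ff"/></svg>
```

viewBox `0 0 255.35 143.27` with mm width/height → 1 unit = 1 mm. Flip: y_m = 143.27 − y_svg.

**Shape 1** — `<polygon>` regular polygon, stroke `#0000ff` → score (S549, F1912). Machine vertices: (78.37,14.24) → (59.57,12.53) → (67.49,29.67) → (78.37,14.24). Closed: final G1 returns to the first vertex.

**Shape 2** — `<path>` regular polygon, stroke `#0000ff` → score (S549, F1912). Machine vertices: (148.97,86.86) → (130.99,46.65) → (88.35,35.64) → (53.16,62.12) → (51.91,106.14) → (85.55,134.56) → (128.75,125.98) → (148.97,86.86). Closed: final G1 returns to the first vertex.

**Shape 3** — `<polygon>` rectangle, stroke `#0000ff` → score (S549, F1912). Machine vertices: (139.69,70.13) → (216.15,70.13) → (216.15,54.43) → (139.69,54.43) → (139.69,70.13). Closed: final G1 returns to the first vertex.

**Shape 4** — `<path>` quadratic bezier, stroke `#0000ff` → score (S549, F1912). Control points (SVG): P0=(36.85,108.67), P1=(82.43,69.89), P2=(71.50,47.42); sampled at t=k/8. Machine vertices: (36.85,34.60) → (47.36,44.04) → (56.11,52.97) → (63.09,61.39) → (68.30,69.30) → (71.75,76.70) → (73.43,83.60) → (73.35,89.98) → (71.50,95.85). Open path.

G21
G90
G0 X78.37 Y14.24
M4 S549
G1 X59.57 Y12.53 F1912
G1 X67.49 Y29.67 F1912
G1 X78.37 Y14.24 F1912
M5
G0 X148.97 Y86.86
M4 S549
G1 X130.99 Y46.65 F1912
G1 X88.35 Y35.64 F1912
G1 X53.16 Y62.12 F1912
G1 X51.91 Y106.14 F1912
G1 X85.55 Y134.56 F1912
G1 X128.75 Y125.98 F1912
G1 X148.97 Y86.86 F1912
M5
G0 X139.69 Y70.13
M4 S549
G1 X216.15 Y70.13 F1912
G1 X216.15 Y54.43 F1912
G1 X139.69 Y54.43 F1912
G1 X139.69 Y70.13 F1912
M5
G0 X36.85 Y34.60
M4 S549
G1 X47.36 Y44.04 F1912
G1 X56.11 Y52.97 F1912
G1 X63.09 Y61.39 F1912
G1 X68.30 Y69.30 F1912
G1 X71.75 Y76.70 F1912
G1 X73.43 Y83.60 F1912
G1 X73.35 Y89.98 F1912
G1 X71.50 Y95.85 F1912
M5
G0 X0.00 Y0.00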